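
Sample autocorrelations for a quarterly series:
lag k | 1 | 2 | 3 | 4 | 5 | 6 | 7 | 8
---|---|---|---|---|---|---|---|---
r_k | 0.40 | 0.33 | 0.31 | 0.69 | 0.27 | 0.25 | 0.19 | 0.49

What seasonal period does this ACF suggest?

The largest autocorrelation is r_4 = 0.69, with a weaker echo at lag 8 (0.49); the remaining lags stay at or below 0.40. The elevated value at lag 1 (0.40), dropping to 0.33 at lag 2, reflects decaying short-term dependence rather than seasonality.
The dominant spike at lag 4 indicates a seasonal period of 4.

4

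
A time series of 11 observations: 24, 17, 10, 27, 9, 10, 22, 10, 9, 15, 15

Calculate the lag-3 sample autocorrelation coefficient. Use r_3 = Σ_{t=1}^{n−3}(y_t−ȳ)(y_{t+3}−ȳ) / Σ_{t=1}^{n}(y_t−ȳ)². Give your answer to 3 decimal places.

0.622

Mean ȳ = (24 + 17 + 10 + 27 + 9 + 10 + 22 + 10 + 9 + 15 + 15)/11 = 15.2727
Numerator Σ_{t=1}^{8}(y_t−ȳ)(y_{t+3}−ȳ) = 263.9587
Denominator Σ(y_t−ȳ)² = 424.1818
r_3 = 263.9587 / 424.1818 = 0.622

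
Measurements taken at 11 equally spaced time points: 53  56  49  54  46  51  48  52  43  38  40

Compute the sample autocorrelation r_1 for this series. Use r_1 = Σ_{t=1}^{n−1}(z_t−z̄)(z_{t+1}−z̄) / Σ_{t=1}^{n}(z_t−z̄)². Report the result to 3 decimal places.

Mean z̄ = (53 + 56 + 49 + 54 + 46 + 51 + 48 + 52 + 43 + 38 + 40)/11 = 48.1818
Numerator Σ_{t=1}^{10}(z_t−z̄)(z_{t+1}−z̄) = 145.0579
Denominator Σ(z_t−z̄)² = 343.6364
r_1 = 145.0579 / 343.6364 = 0.422

0.422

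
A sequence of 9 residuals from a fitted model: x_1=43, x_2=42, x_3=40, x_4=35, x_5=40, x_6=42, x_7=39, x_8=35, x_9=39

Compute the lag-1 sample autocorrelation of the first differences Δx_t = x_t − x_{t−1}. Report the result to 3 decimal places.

-0.171

First differences Δx: -1, -2, -5, 5, 2, -3, -4, 4
Mean of differences = -0.5000
Numerator Σ(Δx_t−Δx̄)(Δx_{t+1}−Δx̄) = -16.7500
Denominator Σ(Δx_t−Δx̄)² = 98.0000
r_1(Δx) = -16.7500 / 98.0000 = -0.171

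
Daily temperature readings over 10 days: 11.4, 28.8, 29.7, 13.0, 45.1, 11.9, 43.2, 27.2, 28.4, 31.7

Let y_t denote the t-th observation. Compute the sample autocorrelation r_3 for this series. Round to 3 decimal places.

0.032

Mean ȳ = (11.4 + 28.8 + 29.7 + 13.0 + 45.1 + 11.9 + 43.2 + 27.2 + 28.4 + 31.7)/10 = 27.0400
Σ(y_t−ȳ)(y_{t+3}−ȳ) = (219.5856) + (31.7856) + (-40.2724) + (-226.8864) + (2.8896) + (-20.5904) + (75.3056) = 41.8172
Denominator Σ(y_t−ȳ)² = 1292.0240
r_3 = 41.8172 / 1292.0240 = 0.032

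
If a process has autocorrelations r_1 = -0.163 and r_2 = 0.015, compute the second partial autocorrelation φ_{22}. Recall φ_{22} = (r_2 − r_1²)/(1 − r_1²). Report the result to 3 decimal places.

φ_{22} = (r_2 − r_1²) / (1 − r_1²)
r_1² = (-0.163)² = 0.026569
Numerator = 0.015 − 0.0266 = -0.0116; denominator = 1 − 0.0266 = 0.9734
φ_{22} = -0.0116 / 0.9734 = -0.012

-0.012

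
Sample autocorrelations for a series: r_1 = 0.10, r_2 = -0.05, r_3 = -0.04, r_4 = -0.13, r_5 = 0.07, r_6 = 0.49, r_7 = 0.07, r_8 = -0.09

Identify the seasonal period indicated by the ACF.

6

The largest autocorrelation is r_6 = 0.49; the remaining lags stay at or below 0.10.
The dominant spike at lag 6 indicates a seasonal period of 6.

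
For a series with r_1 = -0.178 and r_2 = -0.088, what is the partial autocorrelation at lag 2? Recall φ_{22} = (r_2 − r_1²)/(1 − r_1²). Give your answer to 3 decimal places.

-0.124

φ_{22} = (r_2 − r_1²) / (1 − r_1²)
r_1² = (-0.178)² = 0.031684
Numerator = -0.088 − 0.0317 = -0.1197; denominator = 1 − 0.0317 = 0.9683
φ_{22} = -0.1197 / 0.9683 = -0.124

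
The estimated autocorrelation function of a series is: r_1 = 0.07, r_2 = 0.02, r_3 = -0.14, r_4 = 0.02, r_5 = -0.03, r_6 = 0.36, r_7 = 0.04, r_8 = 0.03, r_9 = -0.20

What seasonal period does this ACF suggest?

6

The largest autocorrelation is r_6 = 0.36; the remaining lags stay at or below 0.07.
The dominant spike at lag 6 indicates a seasonal period of 6.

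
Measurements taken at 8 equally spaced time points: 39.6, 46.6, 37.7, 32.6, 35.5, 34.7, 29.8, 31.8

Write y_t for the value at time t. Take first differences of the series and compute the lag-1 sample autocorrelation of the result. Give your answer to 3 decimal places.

-0.328

First differences Δy: 7.0, -8.9, -5.1, 2.9, -0.8, -4.9, 2.0
Mean of differences = -1.1143
Numerator Σ(Δy_t−Δȳ)(Δy_{t+1}−Δȳ) = -59.8616
Denominator Σ(Δy_t−Δȳ)² = 182.5886
r_1(Δy) = -59.8616 / 182.5886 = -0.328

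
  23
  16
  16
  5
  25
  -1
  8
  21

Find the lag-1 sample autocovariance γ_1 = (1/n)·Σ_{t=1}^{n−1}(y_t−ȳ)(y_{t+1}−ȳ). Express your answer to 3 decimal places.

Mean ȳ = (23 + 16 + 16 + 5 + 25 − 1 + 8 + 21)/8 = 14.1250
Deviations: 8.8750, 1.8750, 1.8750, -9.1250, 10.8750, -15.1250, -6.1250, 6.8750
Σ_{t=1}^{7}(y_t−ȳ)(y_{t+1}−ȳ) = -210.1406
γ_1 = -210.1406 / 8 = -26.268

-26.268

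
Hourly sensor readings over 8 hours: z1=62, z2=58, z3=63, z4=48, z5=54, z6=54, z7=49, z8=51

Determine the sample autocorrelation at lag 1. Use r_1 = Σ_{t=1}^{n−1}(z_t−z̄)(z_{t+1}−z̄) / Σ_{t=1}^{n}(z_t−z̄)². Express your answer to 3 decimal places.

Mean z̄ = (62 + 58 + 63 + 48 + 54 + 54 + 49 + 51)/8 = 54.8750
Numerator Σ_{t=1}^{7}(z_t−z̄)(z_{t+1}−z̄) = 26.4844
Denominator Σ(z_t−z̄)² = 224.8750
r_1 = 26.4844 / 224.8750 = 0.118

0.118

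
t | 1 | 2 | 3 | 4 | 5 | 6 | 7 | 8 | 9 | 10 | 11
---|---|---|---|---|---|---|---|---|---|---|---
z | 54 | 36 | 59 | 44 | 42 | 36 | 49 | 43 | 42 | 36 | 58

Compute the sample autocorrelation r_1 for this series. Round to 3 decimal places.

-0.430

Mean z̄ = (54 + 36 + 59 + 44 + 42 + 36 + 49 + 43 + 42 + 36 + 58)/11 = 45.3636
Numerator Σ_{t=1}^{10}(z_t−z̄)(z_{t+1}−z̄) = -312.5868
Denominator Σ(z_t−z̄)² = 726.5455
r_1 = -312.5868 / 726.5455 = -0.430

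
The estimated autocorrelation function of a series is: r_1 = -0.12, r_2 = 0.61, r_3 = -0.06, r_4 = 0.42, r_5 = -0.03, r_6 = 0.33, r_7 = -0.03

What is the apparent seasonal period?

The largest autocorrelation is r_2 = 0.61, with weaker echoes at lags 4 (0.42) and 6 (0.33); the remaining lags stay at or below -0.03.
The dominant spike at lag 2 indicates a seasonal period of 2.

2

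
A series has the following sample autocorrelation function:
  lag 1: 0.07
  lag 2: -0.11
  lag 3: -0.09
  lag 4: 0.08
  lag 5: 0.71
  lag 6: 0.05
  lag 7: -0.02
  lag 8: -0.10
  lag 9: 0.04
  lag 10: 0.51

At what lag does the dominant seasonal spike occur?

5

The largest autocorrelation is r_5 = 0.71, with a weaker echo at lag 10 (0.51); the remaining lags stay at or below 0.08.
The dominant spike at lag 5 indicates a seasonal period of 5.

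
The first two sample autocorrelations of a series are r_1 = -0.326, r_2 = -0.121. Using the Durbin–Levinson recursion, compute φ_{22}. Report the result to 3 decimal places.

φ_{22} = (r_2 − r_1²) / (1 − r_1²)
r_1² = (-0.326)² = 0.106276
Numerator = -0.121 − 0.1063 = -0.2273; denominator = 1 − 0.1063 = 0.8937
φ_{22} = -0.2273 / 0.8937 = -0.254

-0.254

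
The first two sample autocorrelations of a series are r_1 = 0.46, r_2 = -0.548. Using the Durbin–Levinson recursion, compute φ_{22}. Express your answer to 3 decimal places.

φ_{22} = (r_2 − r_1²) / (1 − r_1²)
r_1² = (0.46)² = 0.2116
Numerator = -0.548 − 0.2116 = -0.7596; denominator = 1 − 0.2116 = 0.7884
φ_{22} = -0.7596 / 0.7884 = -0.963

-0.963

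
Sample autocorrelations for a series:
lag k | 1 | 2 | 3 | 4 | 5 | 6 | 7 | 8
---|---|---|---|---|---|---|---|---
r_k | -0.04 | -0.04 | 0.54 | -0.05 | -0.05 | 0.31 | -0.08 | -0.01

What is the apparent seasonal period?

The largest autocorrelation is r_3 = 0.54, with a weaker echo at lag 6 (0.31); the remaining lags stay at or below -0.01.
The dominant spike at lag 3 indicates a seasonal period of 3.

3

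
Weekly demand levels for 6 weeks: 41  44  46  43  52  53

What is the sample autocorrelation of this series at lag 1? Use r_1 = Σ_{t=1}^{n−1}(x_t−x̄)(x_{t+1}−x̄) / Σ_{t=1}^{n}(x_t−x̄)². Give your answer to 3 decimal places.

0.274

Mean x̄ = (41 + 44 + 46 + 43 + 52 + 53)/6 = 46.5000
Deviations from mean: -5.5000, -2.5000, -0.5000, -3.5000, 5.5000, 6.5000
Σ(x_t−x̄)(x_{t+1}−x̄) = (13.7500) + (1.2500) + (1.7500) + (-19.2500) + (35.7500) = 33.2500
Denominator Σ(x_t−x̄)² = 121.5000
r_1 = 33.2500 / 121.5000 = 0.274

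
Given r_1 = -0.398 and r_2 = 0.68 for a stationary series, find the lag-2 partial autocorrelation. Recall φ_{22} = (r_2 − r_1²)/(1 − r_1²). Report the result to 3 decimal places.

φ_{22} = (r_2 − r_1²) / (1 − r_1²)
r_1² = (-0.398)² = 0.158404
Numerator = 0.68 − 0.1584 = 0.5216; denominator = 1 − 0.1584 = 0.8416
φ_{22} = 0.5216 / 0.8416 = 0.620

0.620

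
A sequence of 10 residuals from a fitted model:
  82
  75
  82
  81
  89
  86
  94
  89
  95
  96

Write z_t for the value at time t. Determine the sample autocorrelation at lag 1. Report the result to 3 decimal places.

Mean z̄ = (82 + 75 + 82 + 81 + 89 + 86 + 94 + 89 + 95 + 96)/10 = 86.9000
Numerator Σ_{t=1}^{9}(z_t−z̄)(z_{t+1}−z̄) = 230.4900
Denominator Σ(z_t−z̄)² = 432.9000
r_1 = 230.4900 / 432.9000 = 0.532

0.532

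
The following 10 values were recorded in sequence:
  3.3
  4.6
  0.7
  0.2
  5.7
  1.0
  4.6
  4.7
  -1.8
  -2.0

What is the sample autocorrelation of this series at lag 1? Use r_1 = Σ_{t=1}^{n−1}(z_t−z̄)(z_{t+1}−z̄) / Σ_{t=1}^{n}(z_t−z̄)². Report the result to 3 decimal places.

0.013

Mean z̄ = (3.3 + 4.6 + 0.7 + 0.2 + 5.7 + 1.0 + 4.6 + 4.7 − 1.8 − 2.0)/10 = 2.1000
Numerator Σ_{t=1}^{9}(z_t−z̄)(z_{t+1}−z̄) = 0.9600
Denominator Σ(z_t−z̄)² = 72.4600
r_1 = 0.9600 / 72.4600 = 0.013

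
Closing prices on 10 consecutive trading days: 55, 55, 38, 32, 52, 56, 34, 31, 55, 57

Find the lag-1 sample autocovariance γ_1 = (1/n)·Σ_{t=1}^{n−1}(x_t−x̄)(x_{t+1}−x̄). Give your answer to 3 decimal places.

12.825

Mean x̄ = (55 + 55 + 38 + 32 + 52 + 56 + 34 + 31 + 55 + 57)/10 = 46.5000
Σ_{t=1}^{9}(x_t−x̄)(x_{t+1}−x̄) = 128.2500
γ_1 = 128.2500 / 10 = 12.825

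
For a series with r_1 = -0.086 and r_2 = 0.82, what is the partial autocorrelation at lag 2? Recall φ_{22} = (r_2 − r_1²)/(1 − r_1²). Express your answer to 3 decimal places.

φ_{22} = (r_2 − r_1²) / (1 − r_1²)
r_1² = (-0.086)² = 0.007396
Numerator = 0.82 − 0.0074 = 0.8126; denominator = 1 − 0.0074 = 0.9926
φ_{22} = 0.8126 / 0.9926 = 0.819

0.819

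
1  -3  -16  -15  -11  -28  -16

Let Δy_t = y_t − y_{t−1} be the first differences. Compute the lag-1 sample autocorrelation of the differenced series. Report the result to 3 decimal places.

-0.525

First differences Δy: -4, -13, 1, 4, -17, 12
Mean of differences = -2.8333
Numerator Σ(Δy_t−Δȳ)(Δy_{t+1}−Δȳ) = -307.8611
Denominator Σ(Δy_t−Δȳ)² = 586.8333
r_1(Δy) = -307.8611 / 586.8333 = -0.525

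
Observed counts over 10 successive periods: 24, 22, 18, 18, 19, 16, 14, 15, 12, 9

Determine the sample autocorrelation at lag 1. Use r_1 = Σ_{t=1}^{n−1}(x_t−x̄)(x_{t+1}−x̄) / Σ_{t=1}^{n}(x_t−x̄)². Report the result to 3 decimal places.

0.545

Mean x̄ = (24 + 22 + 18 + 18 + 19 + 16 + 14 + 15 + 12 + 9)/10 = 16.7000
Numerator Σ_{t=1}^{9}(x_t−x̄)(x_{t+1}−x̄) = 99.3100
Denominator Σ(x_t−x̄)² = 182.1000
r_1 = 99.3100 / 182.1000 = 0.545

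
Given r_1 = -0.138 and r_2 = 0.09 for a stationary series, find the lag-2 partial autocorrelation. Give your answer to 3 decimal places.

φ_{22} = (r_2 − r_1²) / (1 − r_1²)
r_1² = (-0.138)² = 0.019044
Numerator = 0.09 − 0.0190 = 0.0710; denominator = 1 − 0.0190 = 0.9810
φ_{22} = 0.0710 / 0.9810 = 0.072

0.072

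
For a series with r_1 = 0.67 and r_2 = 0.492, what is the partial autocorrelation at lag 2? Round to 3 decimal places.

0.078

φ_{22} = (r_2 − r_1²) / (1 − r_1²)
r_1² = (0.67)² = 0.4489
Numerator = 0.492 − 0.4489 = 0.0431; denominator = 1 − 0.4489 = 0.5511
φ_{22} = 0.0431 / 0.5511 = 0.078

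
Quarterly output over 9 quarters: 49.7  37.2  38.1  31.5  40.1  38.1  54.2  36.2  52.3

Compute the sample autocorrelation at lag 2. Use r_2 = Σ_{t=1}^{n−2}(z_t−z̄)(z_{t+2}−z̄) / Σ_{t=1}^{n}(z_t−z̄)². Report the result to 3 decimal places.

0.375

Mean z̄ = (49.7 + 37.2 + 38.1 + 31.5 + 40.1 + 38.1 + 54.2 + 36.2 + 52.3)/9 = 41.9333
Numerator Σ_{t=1}^{7}(z_t−z̄)(z_{t+2}−z̄) = 193.2878
Denominator Σ(z_t−z̄)² = 515.1400
r_2 = 193.2878 / 515.1400 = 0.375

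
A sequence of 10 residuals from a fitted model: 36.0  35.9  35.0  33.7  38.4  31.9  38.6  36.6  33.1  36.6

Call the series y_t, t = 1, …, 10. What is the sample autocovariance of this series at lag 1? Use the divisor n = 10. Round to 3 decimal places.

Mean ȳ = (36.0 + 35.9 + 35.0 + 33.7 + 38.4 + 31.9 + 38.6 + 36.6 + 33.1 + 36.6)/10 = 35.5800
Σ_{t=1}^{9}(y_t−ȳ)(y_{t+1}−ȳ) = -27.7324
γ_1 = -27.7324 / 10 = -2.773

-2.773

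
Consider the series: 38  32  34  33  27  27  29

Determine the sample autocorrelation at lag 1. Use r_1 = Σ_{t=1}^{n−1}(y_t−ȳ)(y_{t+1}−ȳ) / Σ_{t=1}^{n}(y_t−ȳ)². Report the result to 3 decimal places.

Mean ȳ = (38 + 32 + 34 + 33 + 27 + 27 + 29)/7 = 31.4286
Numerator Σ_{t=1}^{6}(y_t−ȳ)(y_{t+1}−ȳ) = 32.6735
Denominator Σ(y_t−ȳ)² = 97.7143
r_1 = 32.6735 / 97.7143 = 0.334

0.334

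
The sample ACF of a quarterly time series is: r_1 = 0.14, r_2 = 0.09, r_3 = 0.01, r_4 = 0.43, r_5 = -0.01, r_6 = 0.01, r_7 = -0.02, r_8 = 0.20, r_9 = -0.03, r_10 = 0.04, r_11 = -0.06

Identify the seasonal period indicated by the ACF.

The largest autocorrelation is r_4 = 0.43, with a weaker echo at lag 8 (0.20); the remaining lags stay at or below 0.14.
The dominant spike at lag 4 indicates a seasonal period of 4.

4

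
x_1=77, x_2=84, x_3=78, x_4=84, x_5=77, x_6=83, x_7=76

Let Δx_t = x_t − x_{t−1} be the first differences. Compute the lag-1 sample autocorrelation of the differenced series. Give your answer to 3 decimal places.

-0.801

First differences Δx: 7, -6, 6, -7, 6, -7
Mean of differences = -0.1667
Numerator Σ(Δx_t−Δx̄)(Δx_{t+1}−Δx̄) = -204.1944
Denominator Σ(Δx_t−Δx̄)² = 254.8333
r_1(Δx) = -204.1944 / 254.8333 = -0.801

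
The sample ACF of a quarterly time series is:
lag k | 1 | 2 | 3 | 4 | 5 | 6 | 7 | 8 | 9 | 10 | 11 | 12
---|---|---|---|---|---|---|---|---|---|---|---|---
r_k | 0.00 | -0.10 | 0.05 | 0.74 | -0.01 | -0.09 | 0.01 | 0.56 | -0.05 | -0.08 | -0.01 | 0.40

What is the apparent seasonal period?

The largest autocorrelation is r_4 = 0.74, with weaker echoes at lags 8 (0.56) and 12 (0.40); the remaining lags stay at or below 0.05.
The dominant spike at lag 4 indicates a seasonal period of 4.

4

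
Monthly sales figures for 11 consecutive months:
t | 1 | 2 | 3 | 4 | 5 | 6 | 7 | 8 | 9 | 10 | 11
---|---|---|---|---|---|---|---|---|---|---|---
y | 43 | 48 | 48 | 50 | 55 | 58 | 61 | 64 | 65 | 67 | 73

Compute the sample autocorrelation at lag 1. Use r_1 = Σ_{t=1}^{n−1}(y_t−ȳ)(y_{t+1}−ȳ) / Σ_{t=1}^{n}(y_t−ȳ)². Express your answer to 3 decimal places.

Mean ȳ = (43 + 48 + 48 + 50 + 55 + 58 + 61 + 64 + 65 + 67 + 73)/11 = 57.4545
Numerator Σ_{t=1}^{10}(y_t−ȳ)(y_{t+1}−ȳ) = 608.4298
Denominator Σ(y_t−ȳ)² = 894.7273
r_1 = 608.4298 / 894.7273 = 0.680

0.680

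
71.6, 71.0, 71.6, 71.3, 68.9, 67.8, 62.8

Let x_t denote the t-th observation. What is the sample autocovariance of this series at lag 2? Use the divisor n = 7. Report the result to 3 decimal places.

1.061

Mean x̄ = (71.6 + 71.0 + 71.6 + 71.3 + 68.9 + 67.8 + 62.8)/7 = 69.2857
Deviations: 2.3143, 1.7143, 2.3143, 2.0143, -0.3857, -1.4857, -6.4857
Σ_{t=1}^{5}(x_t−x̄)(x_{t+2}−x̄) = 7.4253
γ_2 = 7.4253 / 7 = 1.061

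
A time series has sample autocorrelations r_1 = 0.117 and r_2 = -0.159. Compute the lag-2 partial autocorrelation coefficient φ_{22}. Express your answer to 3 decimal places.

-0.175

φ_{22} = (r_2 − r_1²) / (1 − r_1²)
r_1² = (0.117)² = 0.013689
Numerator = -0.159 − 0.0137 = -0.1727; denominator = 1 − 0.0137 = 0.9863
φ_{22} = -0.1727 / 0.9863 = -0.175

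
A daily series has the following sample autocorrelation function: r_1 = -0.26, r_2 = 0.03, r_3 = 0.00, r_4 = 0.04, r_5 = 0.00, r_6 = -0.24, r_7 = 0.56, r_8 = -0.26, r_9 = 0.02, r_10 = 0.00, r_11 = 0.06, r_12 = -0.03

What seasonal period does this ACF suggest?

The largest autocorrelation is r_7 = 0.56; the remaining lags stay at or below 0.06.
The dominant spike at lag 7 indicates a seasonal period of 7.

7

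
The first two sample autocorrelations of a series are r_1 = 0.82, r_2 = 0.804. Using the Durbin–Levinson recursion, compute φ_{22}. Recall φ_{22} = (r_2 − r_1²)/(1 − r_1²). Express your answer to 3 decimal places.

φ_{22} = (r_2 − r_1²) / (1 − r_1²)
r_1² = (0.82)² = 0.6724
Numerator = 0.804 − 0.6724 = 0.1316; denominator = 1 − 0.6724 = 0.3276
φ_{22} = 0.1316 / 0.3276 = 0.402

0.402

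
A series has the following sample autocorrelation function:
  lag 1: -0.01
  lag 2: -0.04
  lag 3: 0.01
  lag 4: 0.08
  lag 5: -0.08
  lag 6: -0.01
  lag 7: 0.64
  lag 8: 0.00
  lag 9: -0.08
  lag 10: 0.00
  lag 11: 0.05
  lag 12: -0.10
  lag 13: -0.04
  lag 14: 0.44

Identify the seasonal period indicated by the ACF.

The largest autocorrelation is r_7 = 0.64, with a weaker echo at lag 14 (0.44); the remaining lags stay at or below 0.08.
The dominant spike at lag 7 indicates a seasonal period of 7.

7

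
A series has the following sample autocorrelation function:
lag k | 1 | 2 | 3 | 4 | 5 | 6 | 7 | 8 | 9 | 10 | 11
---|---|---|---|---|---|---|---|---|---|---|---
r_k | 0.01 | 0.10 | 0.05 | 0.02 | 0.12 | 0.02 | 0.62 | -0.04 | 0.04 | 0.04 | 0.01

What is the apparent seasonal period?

7

The largest autocorrelation is r_7 = 0.62; the remaining lags stay at or below 0.12.
The dominant spike at lag 7 indicates a seasonal period of 7.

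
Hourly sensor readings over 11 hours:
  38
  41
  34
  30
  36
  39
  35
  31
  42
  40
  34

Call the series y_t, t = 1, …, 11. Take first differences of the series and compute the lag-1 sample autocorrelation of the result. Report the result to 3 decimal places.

-0.160

First differences Δy: 3, -7, -4, 6, 3, -4, -4, 11, -2, -6
Mean of differences = -0.4000
Numerator Σ(Δy_t−Δȳ)(Δy_{t+1}−Δȳ) = -49.5600
Denominator Σ(Δy_t−Δȳ)² = 310.4000
r_1(Δy) = -49.5600 / 310.4000 = -0.160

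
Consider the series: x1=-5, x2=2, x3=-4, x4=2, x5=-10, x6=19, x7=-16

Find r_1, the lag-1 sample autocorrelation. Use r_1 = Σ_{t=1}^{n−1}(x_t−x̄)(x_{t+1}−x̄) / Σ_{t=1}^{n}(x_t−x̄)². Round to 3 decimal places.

Mean x̄ = (-5 + 2 − 4 + 2 − 10 + 19 − 16)/7 = -1.7143
Deviations from mean: -3.2857, 3.7143, -2.2857, 3.7143, -8.2857, 20.7143, -14.2857
Σ(x_t−x̄)(x_{t+1}−x̄) = (-12.2041) + (-8.4898) + (-8.4898) + (-30.7755) + (-171.6327) + (-295.9184) = -527.5102
Denominator Σ(x_t−x̄)² = 745.4286
r_1 = -527.5102 / 745.4286 = -0.708

-0.708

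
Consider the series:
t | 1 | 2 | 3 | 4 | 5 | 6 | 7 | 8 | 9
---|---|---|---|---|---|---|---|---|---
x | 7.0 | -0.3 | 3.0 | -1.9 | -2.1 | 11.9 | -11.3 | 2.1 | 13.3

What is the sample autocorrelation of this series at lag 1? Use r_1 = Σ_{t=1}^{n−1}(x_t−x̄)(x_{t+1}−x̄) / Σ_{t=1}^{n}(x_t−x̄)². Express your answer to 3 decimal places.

-0.364

Mean x̄ = (7.0 − 0.3 + 3.0 − 1.9 − 2.1 + 11.9 − 11.3 + 2.1 + 13.3)/9 = 2.4111
Numerator Σ_{t=1}^{8}(x_t−x̄)(x_{t+1}−x̄) = -169.1590
Denominator Σ(x_t−x̄)² = 464.3889
r_1 = -169.1590 / 464.3889 = -0.364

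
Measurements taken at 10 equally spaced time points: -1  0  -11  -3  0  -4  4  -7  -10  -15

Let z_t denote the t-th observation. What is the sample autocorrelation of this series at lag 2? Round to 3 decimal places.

Mean z̄ = (-1 + 0 − 11 − 3 + 0 − 4 + 4 − 7 − 10 − 15)/10 = -4.7000
Numerator Σ_{t=1}^{8}(z_t−z̄)(z_{t+2}−z̄) = -26.8800
Denominator Σ(z_t−z̄)² = 316.1000
r_2 = -26.8800 / 316.1000 = -0.085

-0.085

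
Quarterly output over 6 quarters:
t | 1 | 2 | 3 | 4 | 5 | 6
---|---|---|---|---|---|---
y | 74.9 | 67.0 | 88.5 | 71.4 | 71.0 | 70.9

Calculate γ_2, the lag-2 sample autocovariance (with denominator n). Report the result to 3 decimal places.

Mean ȳ = (74.9 + 67.0 + 88.5 + 71.4 + 71.0 + 70.9)/6 = 73.9500
Deviations: 0.9500, -6.9500, 14.5500, -2.5500, -2.9500, -3.0500
Σ_{t=1}^{4}(y_t−ȳ)(y_{t+2}−ȳ) = -3.6000
γ_2 = -3.6000 / 6 = -0.600

-0.600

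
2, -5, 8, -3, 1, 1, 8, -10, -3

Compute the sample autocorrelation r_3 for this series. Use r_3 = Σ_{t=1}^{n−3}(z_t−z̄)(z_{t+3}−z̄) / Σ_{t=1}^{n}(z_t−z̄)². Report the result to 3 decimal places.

-0.145

Mean z̄ = (2 − 5 + 8 − 3 + 1 + 1 + 8 − 10 − 3)/9 = -0.1111
Σ(z_t−z̄)(z_{t+3}−z̄) = (-6.0988) + (-5.4321) + (9.0123) + (-23.4321) + (-10.9877) + (-3.2099) = -40.1481
Denominator Σ(z_t−z̄)² = 276.8889
r_3 = -40.1481 / 276.8889 = -0.145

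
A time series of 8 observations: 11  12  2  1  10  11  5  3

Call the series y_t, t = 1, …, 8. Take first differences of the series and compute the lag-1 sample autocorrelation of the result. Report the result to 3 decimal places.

-0.015

First differences Δy: 1, -10, -1, 9, 1, -6, -2
Mean of differences = -1.1429
Numerator Σ(Δy_t−Δȳ)(Δy_{t+1}−Δȳ) = -3.3061
Denominator Σ(Δy_t−Δȳ)² = 214.8571
r_1(Δy) = -3.3061 / 214.8571 = -0.015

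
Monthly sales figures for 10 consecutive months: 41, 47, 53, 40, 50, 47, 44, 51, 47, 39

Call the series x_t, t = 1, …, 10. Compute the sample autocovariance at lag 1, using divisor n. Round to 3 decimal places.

-7.291

Mean x̄ = (41 + 47 + 53 + 40 + 50 + 47 + 44 + 51 + 47 + 39)/10 = 45.9000
Σ_{t=1}^{9}(x_t−x̄)(x_{t+1}−x̄) = -72.9100
γ_1 = -72.9100 / 10 = -7.291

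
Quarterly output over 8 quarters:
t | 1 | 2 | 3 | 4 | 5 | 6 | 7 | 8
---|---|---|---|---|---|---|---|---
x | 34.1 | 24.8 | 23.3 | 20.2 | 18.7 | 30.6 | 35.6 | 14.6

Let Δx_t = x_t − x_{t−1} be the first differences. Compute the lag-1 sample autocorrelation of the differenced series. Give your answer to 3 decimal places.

First differences Δx: -9.3, -1.5, -3.1, -1.5, 11.9, 5.0, -21.0
Mean of differences = -2.7857
Numerator Σ(Δx_t−Δx̄)(Δx_{t+1}−Δx̄) = -17.7745
Denominator Σ(Δx_t−Δx̄)² = 653.8886
r_1(Δx) = -17.7745 / 653.8886 = -0.027

-0.027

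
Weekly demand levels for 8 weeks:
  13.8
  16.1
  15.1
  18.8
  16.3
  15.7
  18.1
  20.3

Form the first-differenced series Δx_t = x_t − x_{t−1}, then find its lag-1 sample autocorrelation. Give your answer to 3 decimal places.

First differences Δx: 2.3, -1.0, 3.7, -2.5, -0.6, 2.4, 2.2
Mean of differences = 0.9286
Numerator Σ(Δx_t−Δx̄)(Δx_{t+1}−Δx̄) = -12.6294
Denominator Σ(Δx_t−Δx̄)² = 31.1543
r_1(Δx) = -12.6294 / 31.1543 = -0.405

-0.405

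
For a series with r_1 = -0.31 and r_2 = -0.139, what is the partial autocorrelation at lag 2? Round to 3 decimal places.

-0.260

φ_{22} = (r_2 − r_1²) / (1 − r_1²)
r_1² = (-0.31)² = 0.0961
Numerator = -0.139 − 0.0961 = -0.2351; denominator = 1 − 0.0961 = 0.9039
φ_{22} = -0.2351 / 0.9039 = -0.260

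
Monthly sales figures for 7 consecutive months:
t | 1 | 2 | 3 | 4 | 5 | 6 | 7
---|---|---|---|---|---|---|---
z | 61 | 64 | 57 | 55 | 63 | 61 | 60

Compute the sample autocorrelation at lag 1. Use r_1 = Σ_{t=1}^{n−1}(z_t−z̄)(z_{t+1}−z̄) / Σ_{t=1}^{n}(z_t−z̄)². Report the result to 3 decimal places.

Mean z̄ = (61 + 64 + 57 + 55 + 63 + 61 + 60)/7 = 60.1429
Deviations from mean: 0.8571, 3.8571, -3.1429, -5.1429, 2.8571, 0.8571, -0.1429
Numerator Σ_{t=1}^{6}(z_t−z̄)(z_{t+1}−z̄) = -5.0204
Denominator Σ(z_t−z̄)² = 60.8571
r_1 = -5.0204 / 60.8571 = -0.082

-0.082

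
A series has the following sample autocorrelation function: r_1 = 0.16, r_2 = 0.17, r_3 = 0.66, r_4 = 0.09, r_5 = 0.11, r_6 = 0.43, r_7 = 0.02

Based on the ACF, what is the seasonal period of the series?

The largest autocorrelation is r_3 = 0.66, with a weaker echo at lag 6 (0.43); the remaining lags stay at or below 0.17.
The dominant spike at lag 3 indicates a seasonal period of 3.

3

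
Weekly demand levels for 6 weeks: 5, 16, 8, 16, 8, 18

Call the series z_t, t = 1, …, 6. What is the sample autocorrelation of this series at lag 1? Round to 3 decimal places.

-0.672

Mean z̄ = (5 + 16 + 8 + 16 + 8 + 18)/6 = 11.8333
Numerator Σ_{t=1}^{5}(z_t−z̄)(z_{t+1}−z̄) = -100.0278
Denominator Σ(z_t−z̄)² = 148.8333
r_1 = -100.0278 / 148.8333 = -0.672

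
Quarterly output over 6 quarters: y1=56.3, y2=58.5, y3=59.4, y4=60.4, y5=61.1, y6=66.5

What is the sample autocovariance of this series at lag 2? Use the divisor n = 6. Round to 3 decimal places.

0.561

Mean ȳ = (56.3 + 58.5 + 59.4 + 60.4 + 61.1 + 66.5)/6 = 60.3667
Σ_{t=1}^{4}(y_t−ȳ)(y_{t+2}−ȳ) = 3.3644
γ_2 = 3.3644 / 6 = 0.561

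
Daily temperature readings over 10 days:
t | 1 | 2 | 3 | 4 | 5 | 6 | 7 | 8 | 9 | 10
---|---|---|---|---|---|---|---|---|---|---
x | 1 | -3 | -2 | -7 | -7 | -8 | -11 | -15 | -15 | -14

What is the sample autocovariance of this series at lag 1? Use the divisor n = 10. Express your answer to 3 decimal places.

Mean x̄ = (1 − 3 − 2 − 7 − 7 − 8 − 11 − 15 − 15 − 14)/10 = -8.1000
Σ_{t=1}^{9}(x_t−x̄)(x_{t+1}−x̄) = 193.5900
γ_1 = 193.5900 / 10 = 19.359

19.359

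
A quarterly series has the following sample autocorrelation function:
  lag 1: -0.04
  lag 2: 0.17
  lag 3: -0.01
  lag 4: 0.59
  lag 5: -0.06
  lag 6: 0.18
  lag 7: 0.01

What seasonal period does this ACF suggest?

The largest autocorrelation is r_4 = 0.59; the remaining lags stay at or below 0.18.
The dominant spike at lag 4 indicates a seasonal period of 4.

4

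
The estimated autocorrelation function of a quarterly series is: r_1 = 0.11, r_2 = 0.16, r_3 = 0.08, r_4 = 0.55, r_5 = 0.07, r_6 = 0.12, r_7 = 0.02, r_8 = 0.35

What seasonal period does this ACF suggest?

4

The largest autocorrelation is r_4 = 0.55, with a weaker echo at lag 8 (0.35); the remaining lags stay at or below 0.16.
The dominant spike at lag 4 indicates a seasonal period of 4.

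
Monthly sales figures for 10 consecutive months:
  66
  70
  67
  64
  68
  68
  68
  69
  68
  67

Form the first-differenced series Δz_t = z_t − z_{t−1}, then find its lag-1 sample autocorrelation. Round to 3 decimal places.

-0.280

First differences Δz: 4, -3, -3, 4, 0, 0, 1, -1, -1
Mean of differences = 0.1111
Numerator Σ(Δz_t−Δz̄)(Δz_{t+1}−Δz̄) = -14.7901
Denominator Σ(Δz_t−Δz̄)² = 52.8889
r_1(Δz) = -14.7901 / 52.8889 = -0.280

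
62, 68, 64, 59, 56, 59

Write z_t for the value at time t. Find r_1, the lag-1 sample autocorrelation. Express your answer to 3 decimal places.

0.448

Mean z̄ = (62 + 68 + 64 + 59 + 56 + 59)/6 = 61.3333
Σ(z_t−z̄)(z_{t+1}−z̄) = (4.4444) + (17.7778) + (-6.2222) + (12.4444) + (12.4444) = 40.8889
Denominator Σ(z_t−z̄)² = 91.3333
r_1 = 40.8889 / 91.3333 = 0.448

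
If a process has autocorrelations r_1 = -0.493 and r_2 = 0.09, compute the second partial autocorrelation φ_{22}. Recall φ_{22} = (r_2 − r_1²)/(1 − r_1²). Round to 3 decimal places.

-0.202

φ_{22} = (r_2 − r_1²) / (1 − r_1²)
r_1² = (-0.493)² = 0.243049
Numerator = 0.09 − 0.2430 = -0.1530; denominator = 1 − 0.2430 = 0.7570
φ_{22} = -0.1530 / 0.7570 = -0.202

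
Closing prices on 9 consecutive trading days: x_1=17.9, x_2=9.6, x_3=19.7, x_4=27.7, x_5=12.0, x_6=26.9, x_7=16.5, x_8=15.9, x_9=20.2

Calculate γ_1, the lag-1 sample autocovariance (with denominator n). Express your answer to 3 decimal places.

-13.859

Mean x̄ = (17.9 + 9.6 + 19.7 + 27.7 + 12.0 + 26.9 + 16.5 + 15.9 + 20.2)/9 = 18.4889
Σ_{t=1}^{8}(x_t−x̄)(x_{t+1}−x̄) = -124.7335
γ_1 = -124.7335 / 9 = -13.859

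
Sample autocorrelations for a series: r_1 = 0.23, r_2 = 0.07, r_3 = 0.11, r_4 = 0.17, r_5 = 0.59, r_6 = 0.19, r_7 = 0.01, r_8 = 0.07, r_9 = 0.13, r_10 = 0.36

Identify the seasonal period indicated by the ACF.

The largest autocorrelation is r_5 = 0.59, with a weaker echo at lag 10 (0.36); the remaining lags stay at or below 0.23. The elevated value at lag 1 (0.23), dropping to 0.07 at lag 2, reflects decaying short-term dependence rather than seasonality.
The dominant spike at lag 5 indicates a seasonal period of 5.

5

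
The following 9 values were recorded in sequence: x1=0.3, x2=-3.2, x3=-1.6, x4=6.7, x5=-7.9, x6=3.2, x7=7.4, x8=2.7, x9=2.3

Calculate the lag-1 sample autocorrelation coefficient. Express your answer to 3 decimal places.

Mean x̄ = (0.3 − 3.2 − 1.6 + 6.7 − 7.9 + 3.2 + 7.4 + 2.7 + 2.3)/9 = 1.1000
Numerator Σ_{t=1}^{8}(x_t−x̄)(x_{t+1}−x̄) = -44.1400
Denominator Σ(x_t−x̄)² = 186.8800
r_1 = -44.1400 / 186.8800 = -0.236

-0.236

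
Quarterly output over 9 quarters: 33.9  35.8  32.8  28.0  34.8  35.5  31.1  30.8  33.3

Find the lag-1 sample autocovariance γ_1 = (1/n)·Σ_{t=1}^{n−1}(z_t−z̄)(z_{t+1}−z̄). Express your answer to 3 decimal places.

-0.336

Mean z̄ = (33.9 + 35.8 + 32.8 + 28.0 + 34.8 + 35.5 + 31.1 + 30.8 + 33.3)/9 = 32.8889
Σ_{t=1}^{8}(z_t−z̄)(z_{t+1}−z̄) = -3.0268
γ_1 = -3.0268 / 9 = -0.336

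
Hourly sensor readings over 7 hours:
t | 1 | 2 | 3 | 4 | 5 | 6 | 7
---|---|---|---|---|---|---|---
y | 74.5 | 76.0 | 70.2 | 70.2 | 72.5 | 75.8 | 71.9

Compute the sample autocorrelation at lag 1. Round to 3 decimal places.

Mean ȳ = (74.5 + 76.0 + 70.2 + 70.2 + 72.5 + 75.8 + 71.9)/7 = 73.0143
Numerator Σ_{t=1}^{6}(y_t−ȳ)(y_{t+1}−ȳ) = 0.8641
Denominator Σ(y_t−ȳ)² = 36.2286
r_1 = 0.8641 / 36.2286 = 0.024

0.024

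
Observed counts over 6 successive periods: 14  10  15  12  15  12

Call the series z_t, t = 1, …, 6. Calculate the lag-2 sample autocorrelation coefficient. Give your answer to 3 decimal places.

0.500

Mean z̄ = (14 + 10 + 15 + 12 + 15 + 12)/6 = 13.0000
Deviations from mean: 1.0000, -3.0000, 2.0000, -1.0000, 2.0000, -1.0000
Σ(z_t−z̄)(z_{t+2}−z̄) = (2.0000) + (3.0000) + (4.0000) + (1.0000) = 10.0000
Denominator Σ(z_t−z̄)² = 20.0000
r_2 = 10.0000 / 20.0000 = 0.500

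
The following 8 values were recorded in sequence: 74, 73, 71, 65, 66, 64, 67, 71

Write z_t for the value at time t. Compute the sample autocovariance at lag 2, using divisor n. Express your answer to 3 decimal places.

0.340

Mean z̄ = (74 + 73 + 71 + 65 + 66 + 64 + 67 + 71)/8 = 68.8750
Σ_{t=1}^{6}(z_t−z̄)(z_{t+2}−z̄) = 2.7188
γ_2 = 2.7188 / 8 = 0.340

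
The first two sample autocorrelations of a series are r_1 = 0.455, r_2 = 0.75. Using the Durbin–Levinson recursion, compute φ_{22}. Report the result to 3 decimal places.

φ_{22} = (r_2 − r_1²) / (1 − r_1²)
r_1² = (0.455)² = 0.207025
Numerator = 0.75 − 0.2070 = 0.5430; denominator = 1 − 0.2070 = 0.7930
φ_{22} = 0.5430 / 0.7930 = 0.685

0.685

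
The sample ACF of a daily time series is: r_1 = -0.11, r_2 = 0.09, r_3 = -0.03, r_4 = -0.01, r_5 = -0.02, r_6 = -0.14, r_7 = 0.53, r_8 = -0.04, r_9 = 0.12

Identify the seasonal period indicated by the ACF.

7

The largest autocorrelation is r_7 = 0.53; the remaining lags stay at or below 0.12.
The dominant spike at lag 7 indicates a seasonal period of 7.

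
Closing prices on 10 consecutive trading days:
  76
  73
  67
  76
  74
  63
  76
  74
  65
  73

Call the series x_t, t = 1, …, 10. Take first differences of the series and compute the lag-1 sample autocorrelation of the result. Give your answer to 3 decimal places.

-0.454

First differences Δx: -3, -6, 9, -2, -11, 13, -2, -9, 8
Mean of differences = -0.3333
Numerator Σ(Δx_t−Δx̄)(Δx_{t+1}−Δx̄) = -257.7778
Denominator Σ(Δx_t−Δx̄)² = 568.0000
r_1(Δx) = -257.7778 / 568.0000 = -0.454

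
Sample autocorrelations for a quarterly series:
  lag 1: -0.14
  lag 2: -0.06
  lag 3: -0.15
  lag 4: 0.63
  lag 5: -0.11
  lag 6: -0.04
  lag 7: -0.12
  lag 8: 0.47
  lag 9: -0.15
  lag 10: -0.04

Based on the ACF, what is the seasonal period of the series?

4

The largest autocorrelation is r_4 = 0.63, with a weaker echo at lag 8 (0.47); the remaining lags stay at or below -0.04.
The dominant spike at lag 4 indicates a seasonal period of 4.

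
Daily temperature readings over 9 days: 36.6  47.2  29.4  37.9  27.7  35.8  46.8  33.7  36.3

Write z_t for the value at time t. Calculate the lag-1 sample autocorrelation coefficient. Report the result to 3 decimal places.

-0.356

Mean z̄ = (36.6 + 47.2 + 29.4 + 37.9 + 27.7 + 35.8 + 46.8 + 33.7 + 36.3)/9 = 36.8222
Numerator Σ_{t=1}^{8}(z_t−z̄)(z_{t+1}−z̄) = -127.5605
Denominator Σ(z_t−z̄)² = 357.8356
r_1 = -127.5605 / 357.8356 = -0.356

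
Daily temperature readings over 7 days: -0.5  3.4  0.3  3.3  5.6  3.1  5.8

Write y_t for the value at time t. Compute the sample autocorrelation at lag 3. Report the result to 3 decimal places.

0.016

Mean ȳ = (-0.5 + 3.4 + 0.3 + 3.3 + 5.6 + 3.1 + 5.8)/7 = 3.0000
Deviations from mean: -3.5000, 0.4000, -2.7000, 0.3000, 2.6000, 0.1000, 2.8000
Numerator Σ_{t=1}^{4}(y_t−ȳ)(y_{t+3}−ȳ) = 0.5600
Denominator Σ(y_t−ȳ)² = 34.4000
r_3 = 0.5600 / 34.4000 = 0.016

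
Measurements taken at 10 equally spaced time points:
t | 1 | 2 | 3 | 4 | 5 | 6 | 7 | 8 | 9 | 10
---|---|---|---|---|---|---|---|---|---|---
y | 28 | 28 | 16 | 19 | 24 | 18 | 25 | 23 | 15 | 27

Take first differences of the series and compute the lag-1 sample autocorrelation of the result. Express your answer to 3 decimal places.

First differences Δy: 0, -12, 3, 5, -6, 7, -2, -8, 12
Mean of differences = -0.1111
Numerator Σ(Δy_t−Δȳ)(Δy_{t+1}−Δȳ) = -188.4568
Denominator Σ(Δy_t−Δȳ)² = 474.8889
r_1(Δy) = -188.4568 / 474.8889 = -0.397

-0.397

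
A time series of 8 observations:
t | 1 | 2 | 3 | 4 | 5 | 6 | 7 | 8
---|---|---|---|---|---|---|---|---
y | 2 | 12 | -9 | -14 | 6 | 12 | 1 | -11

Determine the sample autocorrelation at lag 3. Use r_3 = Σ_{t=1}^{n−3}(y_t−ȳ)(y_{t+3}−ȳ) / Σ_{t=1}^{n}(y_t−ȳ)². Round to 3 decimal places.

Mean ȳ = (2 + 12 − 9 − 14 + 6 + 12 + 1 − 11)/8 = -0.1250
Numerator Σ_{t=1}^{5}(y_t−ȳ)(y_{t+3}−ȳ) = -145.0469
Denominator Σ(y_t−ȳ)² = 726.8750
r_3 = -145.0469 / 726.8750 = -0.200

-0.200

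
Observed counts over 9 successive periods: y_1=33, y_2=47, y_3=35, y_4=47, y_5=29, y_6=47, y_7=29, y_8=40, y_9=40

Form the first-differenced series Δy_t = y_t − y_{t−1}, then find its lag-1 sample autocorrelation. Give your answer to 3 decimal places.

-0.871

First differences Δy: 14, -12, 12, -18, 18, -18, 11, 0
Mean of differences = 0.8750
Numerator Σ(Δy_t−Δȳ)(Δy_{t+1}−Δȳ) = -1368.6406
Denominator Σ(Δy_t−Δȳ)² = 1570.8750
r_1(Δy) = -1368.6406 / 1570.8750 = -0.871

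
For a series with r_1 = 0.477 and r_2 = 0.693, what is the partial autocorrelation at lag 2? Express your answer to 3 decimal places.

φ_{22} = (r_2 − r_1²) / (1 − r_1²)
r_1² = (0.477)² = 0.227529
Numerator = 0.693 − 0.2275 = 0.4655; denominator = 1 − 0.2275 = 0.7725
φ_{22} = 0.4655 / 0.7725 = 0.603

0.603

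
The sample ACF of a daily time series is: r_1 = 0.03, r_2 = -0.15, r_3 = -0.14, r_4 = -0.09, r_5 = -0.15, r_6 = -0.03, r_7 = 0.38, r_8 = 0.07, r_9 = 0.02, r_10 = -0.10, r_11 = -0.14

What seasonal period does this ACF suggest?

7

The largest autocorrelation is r_7 = 0.38; the remaining lags stay at or below 0.07.
The dominant spike at lag 7 indicates a seasonal period of 7.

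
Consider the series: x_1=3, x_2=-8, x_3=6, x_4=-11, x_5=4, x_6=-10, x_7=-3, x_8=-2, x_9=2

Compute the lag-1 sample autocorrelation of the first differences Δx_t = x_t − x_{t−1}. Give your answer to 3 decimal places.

-0.863

First differences Δx: -11, 14, -17, 15, -14, 7, 1, 4
Mean of differences = -0.1250
Numerator Σ(Δx_t−Δx̄)(Δx_{t+1}−Δx̄) = -943.2656
Denominator Σ(Δx_t−Δx̄)² = 1092.8750
r_1(Δx) = -943.2656 / 1092.8750 = -0.863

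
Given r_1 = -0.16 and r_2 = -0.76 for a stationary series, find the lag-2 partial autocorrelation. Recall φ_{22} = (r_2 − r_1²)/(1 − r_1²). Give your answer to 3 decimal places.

φ_{22} = (r_2 − r_1²) / (1 − r_1²)
r_1² = (-0.16)² = 0.0256
Numerator = -0.76 − 0.0256 = -0.7856; denominator = 1 − 0.0256 = 0.9744
φ_{22} = -0.7856 / 0.9744 = -0.806

-0.806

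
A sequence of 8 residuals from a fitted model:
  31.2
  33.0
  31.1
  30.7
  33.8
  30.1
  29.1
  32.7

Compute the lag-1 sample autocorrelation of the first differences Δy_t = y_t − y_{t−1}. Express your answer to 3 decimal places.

-0.329

First differences Δy: 1.8, -1.9, -0.4, 3.1, -3.7, -1.0, 3.6
Mean of differences = 0.2143
Numerator Σ(Δy_t−Δȳ)(Δy_{t+1}−Δȳ) = -14.4802
Denominator Σ(Δy_t−Δȳ)² = 43.9486
r_1(Δy) = -14.4802 / 43.9486 = -0.329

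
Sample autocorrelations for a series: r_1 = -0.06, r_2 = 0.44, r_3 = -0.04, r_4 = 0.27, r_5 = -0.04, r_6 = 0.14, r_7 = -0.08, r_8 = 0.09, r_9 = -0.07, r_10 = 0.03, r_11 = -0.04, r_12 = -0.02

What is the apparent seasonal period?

The largest autocorrelation is r_2 = 0.44, with a weaker echo at lag 4 (0.27); the remaining lags stay at or below 0.14.
The dominant spike at lag 2 indicates a seasonal period of 2.

2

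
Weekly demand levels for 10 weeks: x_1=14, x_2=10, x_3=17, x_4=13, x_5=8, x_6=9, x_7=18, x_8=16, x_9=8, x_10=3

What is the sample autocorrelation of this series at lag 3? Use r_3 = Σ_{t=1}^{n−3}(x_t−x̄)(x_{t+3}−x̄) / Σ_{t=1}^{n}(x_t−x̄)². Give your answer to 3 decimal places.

Mean x̄ = (14 + 10 + 17 + 13 + 8 + 9 + 18 + 16 + 8 + 3)/10 = 11.6000
Σ(x_t−x̄)(x_{t+3}−x̄) = (3.3600) + (5.7600) + (-14.0400) + (8.9600) + (-15.8400) + (9.3600) + (-55.0400) = -57.4800
Denominator Σ(x_t−x̄)² = 206.4000
r_3 = -57.4800 / 206.4000 = -0.278

-0.278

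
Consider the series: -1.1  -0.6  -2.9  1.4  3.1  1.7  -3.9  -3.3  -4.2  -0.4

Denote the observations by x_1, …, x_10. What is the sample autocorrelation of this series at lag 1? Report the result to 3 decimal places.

Mean x̄ = (-1.1 − 0.6 − 2.9 + 1.4 + 3.1 + 1.7 − 3.9 − 3.3 − 4.2 − 0.4)/10 = -1.0200
Numerator Σ_{t=1}^{9}(x_t−x̄)(x_{t+1}−x̄) = 19.8156
Denominator Σ(x_t−x̄)² = 57.9360
r_1 = 19.8156 / 57.9360 = 0.342

0.342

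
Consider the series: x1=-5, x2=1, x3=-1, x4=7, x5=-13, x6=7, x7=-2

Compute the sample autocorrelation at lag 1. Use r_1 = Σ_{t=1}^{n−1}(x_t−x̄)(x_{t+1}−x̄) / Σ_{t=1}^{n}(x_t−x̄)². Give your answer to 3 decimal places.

-0.713

Mean x̄ = (-5 + 1 − 1 + 7 − 13 + 7 − 2)/7 = -0.8571
Deviations from mean: -4.1429, 1.8571, -0.1429, 7.8571, -12.1429, 7.8571, -1.1429
Numerator Σ_{t=1}^{6}(x_t−x̄)(x_{t+1}−x̄) = -208.8776
Denominator Σ(x_t−x̄)² = 292.8571
r_1 = -208.8776 / 292.8571 = -0.713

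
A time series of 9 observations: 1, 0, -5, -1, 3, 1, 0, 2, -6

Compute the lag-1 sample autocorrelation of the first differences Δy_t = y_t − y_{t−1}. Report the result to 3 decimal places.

-0.176

First differences Δy: -1, -5, 4, 4, -2, -1, 2, -8
Mean of differences = -0.8750
Numerator Σ(Δy_t−Δȳ)(Δy_{t+1}−Δȳ) = -22.0156
Denominator Σ(Δy_t−Δȳ)² = 124.8750
r_1(Δy) = -22.0156 / 124.8750 = -0.176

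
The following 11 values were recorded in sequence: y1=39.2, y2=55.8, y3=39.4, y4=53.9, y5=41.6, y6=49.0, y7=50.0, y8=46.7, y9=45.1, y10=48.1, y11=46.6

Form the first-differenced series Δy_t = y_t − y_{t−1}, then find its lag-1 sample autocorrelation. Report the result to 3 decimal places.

First differences Δy: 16.6, -16.4, 14.5, -12.3, 7.4, 1.0, -3.3, -1.6, 3.0, -1.5
Mean of differences = 0.7400
Numerator Σ(Δy_t−Δȳ)(Δy_{t+1}−Δȳ) = -774.1796
Denominator Σ(Δy_t−Δȳ)² = 981.0440
r_1(Δy) = -774.1796 / 981.0440 = -0.789

-0.789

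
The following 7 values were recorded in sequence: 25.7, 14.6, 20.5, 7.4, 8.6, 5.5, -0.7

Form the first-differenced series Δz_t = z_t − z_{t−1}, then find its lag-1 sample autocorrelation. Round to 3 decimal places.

First differences Δz: -11.1, 5.9, -13.1, 1.2, -3.1, -6.2
Mean of differences = -4.4000
Numerator Σ(Δz_t−Δz̄)(Δz_{t+1}−Δz̄) = -202.4000
Denominator Σ(Δz_t−Δz̄)² = 262.9600
r_1(Δz) = -202.4000 / 262.9600 = -0.770

-0.770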